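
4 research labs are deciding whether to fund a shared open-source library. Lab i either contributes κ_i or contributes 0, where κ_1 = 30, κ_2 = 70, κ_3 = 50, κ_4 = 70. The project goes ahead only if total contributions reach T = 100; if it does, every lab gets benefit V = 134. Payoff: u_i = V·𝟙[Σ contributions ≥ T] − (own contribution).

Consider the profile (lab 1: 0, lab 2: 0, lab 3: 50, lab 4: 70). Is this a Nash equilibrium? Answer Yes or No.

Yes

Total = 120 ≥ 100: provided.
Lab 1 (pledges 0, payoff 134): pledging 30 → total 150, payoff 104. No gain.
Lab 2 (pledges 0, payoff 134): pledging 70 → total 190, payoff 64. No gain.
Lab 3 (pledges 50, payoff 84): dropping to 0 → total 70, payoff 0. No gain.
Lab 4 (pledges 70, payoff 64): dropping to 0 → total 50, payoff 0. No gain.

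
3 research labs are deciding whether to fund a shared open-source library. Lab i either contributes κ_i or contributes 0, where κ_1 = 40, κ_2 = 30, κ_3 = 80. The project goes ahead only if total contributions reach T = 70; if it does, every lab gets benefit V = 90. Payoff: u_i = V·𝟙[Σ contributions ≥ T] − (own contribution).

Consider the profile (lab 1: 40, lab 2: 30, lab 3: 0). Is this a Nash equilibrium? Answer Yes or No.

Total = 70 ≥ 70: provided.
Lab 1 (pledges 40, payoff 50): dropping to 0 → total 30, payoff 0. No gain.
Lab 2 (pledges 30, payoff 60): dropping to 0 → total 40, payoff 0. No gain.
Lab 3 (pledges 0, payoff 90): pledging 80 → total 150, payoff 10. No gain.

Yes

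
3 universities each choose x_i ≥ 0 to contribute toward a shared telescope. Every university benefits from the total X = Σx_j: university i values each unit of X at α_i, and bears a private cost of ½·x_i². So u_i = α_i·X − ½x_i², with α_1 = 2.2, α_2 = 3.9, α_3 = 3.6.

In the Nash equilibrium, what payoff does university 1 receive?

18.92

University i's FOC: ∂u_i/∂x_i = α_i − x_i = 0, so x_i* = α_i.
NE contributions = (2.2, 3.9, 3.6); X = 9.7.
u_1 = α_1·X − ½·(x_1)² = 2.2·9.7 − ½·2.2² = 18.92.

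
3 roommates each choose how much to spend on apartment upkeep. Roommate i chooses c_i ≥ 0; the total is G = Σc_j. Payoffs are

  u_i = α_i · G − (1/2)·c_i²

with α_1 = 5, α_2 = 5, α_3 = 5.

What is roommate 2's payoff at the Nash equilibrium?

62.5

Roommate i's FOC: ∂u_i/∂c_i = α_i − c_i = 0, so c_i* = α_i.
NE contributions = (5, 5, 5); G = 15.
u_2 = α_2·G − ½·(c_2)² = 5·15 − ½·5² = 62.5.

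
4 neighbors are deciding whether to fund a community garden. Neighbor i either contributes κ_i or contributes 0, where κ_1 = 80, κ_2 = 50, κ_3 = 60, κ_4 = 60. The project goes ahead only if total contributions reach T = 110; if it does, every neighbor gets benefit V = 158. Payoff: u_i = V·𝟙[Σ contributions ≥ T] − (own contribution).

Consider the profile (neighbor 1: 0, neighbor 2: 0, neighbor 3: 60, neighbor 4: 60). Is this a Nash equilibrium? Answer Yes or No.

Total = 120 ≥ 110: provided.
Neighbor 1 (pledges 0, payoff 158): pledging 80 → total 200, payoff 78. No gain.
Neighbor 2 (pledges 0, payoff 158): pledging 50 → total 170, payoff 108. No gain.
Neighbor 3 (pledges 60, payoff 98): dropping to 0 → total 60, payoff 0. No gain.
Neighbor 4 (pledges 60, payoff 98): dropping to 0 → total 60, payoff 0. No gain.

Yes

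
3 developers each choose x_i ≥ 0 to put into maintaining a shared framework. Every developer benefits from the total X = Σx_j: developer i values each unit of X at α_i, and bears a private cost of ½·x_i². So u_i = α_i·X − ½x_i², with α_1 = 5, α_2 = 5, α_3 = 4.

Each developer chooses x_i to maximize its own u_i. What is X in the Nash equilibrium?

Developer i's FOC: ∂u_i/∂x_i = α_i − x_i = 0, so x_i* = α_i.
NE contributions = (5, 5, 4); X = 14.

14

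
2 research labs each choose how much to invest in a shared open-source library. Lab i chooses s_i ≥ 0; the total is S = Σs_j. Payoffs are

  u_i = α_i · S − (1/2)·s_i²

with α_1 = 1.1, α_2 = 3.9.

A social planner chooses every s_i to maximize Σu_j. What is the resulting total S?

Planner FOC: ∂(Σu_j)/∂s_i = (Σα_j) − s_i = 0, so s_i^SO = Σα_j = 5 for every i; S^SO = 10.

10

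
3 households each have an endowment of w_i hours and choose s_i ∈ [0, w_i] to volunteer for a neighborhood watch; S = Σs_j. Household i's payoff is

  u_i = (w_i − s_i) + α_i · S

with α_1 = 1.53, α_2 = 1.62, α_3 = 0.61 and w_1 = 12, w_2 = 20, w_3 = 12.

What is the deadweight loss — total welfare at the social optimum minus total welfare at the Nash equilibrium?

∂u_i/∂s_i = α_i − 1, so household i contributes w_i if α_i > 1, else 0.
α_i > 1 for i ∈ {1, 2}; NE contributions (12, 20, 0), S = 32.
W^NE = Σw_i − S^NE + (Σα_i)·S^NE = 44 + 2.76·32 = 132.32.
Planner: ∂(Σu_j)/∂s_i = Σα_j − 1 = 2.76 > 0, so everyone contributes w_i; S^SO = 44, W^SO = 44 + 2.76·44 = 165.44.
Deadweight loss = 33.12.

33.12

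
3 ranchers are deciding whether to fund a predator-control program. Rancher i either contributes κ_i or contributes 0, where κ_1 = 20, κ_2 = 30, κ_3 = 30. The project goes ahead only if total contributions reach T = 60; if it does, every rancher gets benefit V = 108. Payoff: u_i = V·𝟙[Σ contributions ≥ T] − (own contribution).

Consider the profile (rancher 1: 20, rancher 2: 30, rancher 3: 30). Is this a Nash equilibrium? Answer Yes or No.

Total = 80 ≥ 60: provided.
Rancher 1 (pledges 20, payoff 88): dropping to 0 → total 60, payoff 108. Profitable deviation.

No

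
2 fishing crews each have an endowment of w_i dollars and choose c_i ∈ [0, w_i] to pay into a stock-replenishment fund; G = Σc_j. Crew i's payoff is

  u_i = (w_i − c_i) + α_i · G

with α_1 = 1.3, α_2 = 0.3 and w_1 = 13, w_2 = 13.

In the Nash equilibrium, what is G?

∂u_i/∂c_i = α_i − 1, so crew i contributes w_i if α_i > 1, else 0.
α_i > 1 for i ∈ {1}; NE contributions (13, 0), G = 13.

13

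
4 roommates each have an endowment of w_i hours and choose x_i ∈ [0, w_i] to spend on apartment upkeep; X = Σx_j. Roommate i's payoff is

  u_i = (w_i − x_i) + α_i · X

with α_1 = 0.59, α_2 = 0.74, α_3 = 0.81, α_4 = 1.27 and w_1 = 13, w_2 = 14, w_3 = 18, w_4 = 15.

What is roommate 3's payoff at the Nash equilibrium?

∂u_i/∂x_i = α_i − 1, so roommate i contributes w_i if α_i > 1, else 0.
α_i > 1 for i ∈ {4}; NE contributions (0, 0, 0, 15), X = 15.
u_3 = (18 − 0) + 0.81·15 = 30.15.

30.15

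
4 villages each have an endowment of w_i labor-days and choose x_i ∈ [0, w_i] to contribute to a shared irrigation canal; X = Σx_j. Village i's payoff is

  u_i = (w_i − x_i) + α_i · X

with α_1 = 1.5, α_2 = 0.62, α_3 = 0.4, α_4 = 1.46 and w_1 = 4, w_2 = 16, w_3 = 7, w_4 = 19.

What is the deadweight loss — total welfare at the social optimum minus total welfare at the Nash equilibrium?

∂u_i/∂x_i = α_i − 1, so village i contributes w_i if α_i > 1, else 0.
α_i > 1 for i ∈ {1, 4}; NE contributions (4, 0, 0, 19), X = 23.
W^NE = Σw_i − X^NE + (Σα_i)·X^NE = 46 + 2.98·23 = 114.54.
Planner: ∂(Σu_j)/∂x_i = Σα_j − 1 = 2.98 > 0, so everyone contributes w_i; X^SO = 46, W^SO = 46 + 2.98·46 = 183.08.
Deadweight loss = 68.54.

68.54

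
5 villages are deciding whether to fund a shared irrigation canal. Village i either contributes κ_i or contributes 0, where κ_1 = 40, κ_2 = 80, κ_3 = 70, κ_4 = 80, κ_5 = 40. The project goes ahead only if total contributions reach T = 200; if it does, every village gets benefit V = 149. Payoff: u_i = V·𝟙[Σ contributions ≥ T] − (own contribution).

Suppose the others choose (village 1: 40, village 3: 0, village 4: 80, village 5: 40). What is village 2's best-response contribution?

80

Others' total = 160. Contributing 80 brings total to 240 ≥ 200: gain V − κ_2 = 69.
Best response: 80.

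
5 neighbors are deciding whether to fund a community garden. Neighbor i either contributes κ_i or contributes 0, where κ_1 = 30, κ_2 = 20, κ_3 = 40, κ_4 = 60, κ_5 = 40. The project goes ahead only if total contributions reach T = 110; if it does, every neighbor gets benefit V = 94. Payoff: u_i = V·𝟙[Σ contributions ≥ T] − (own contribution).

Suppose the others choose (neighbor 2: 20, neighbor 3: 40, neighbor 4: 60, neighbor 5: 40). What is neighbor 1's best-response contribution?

0

Others' total = 160 ≥ 110; contributing adds cost 30 for no extra benefit.
Best response: 0.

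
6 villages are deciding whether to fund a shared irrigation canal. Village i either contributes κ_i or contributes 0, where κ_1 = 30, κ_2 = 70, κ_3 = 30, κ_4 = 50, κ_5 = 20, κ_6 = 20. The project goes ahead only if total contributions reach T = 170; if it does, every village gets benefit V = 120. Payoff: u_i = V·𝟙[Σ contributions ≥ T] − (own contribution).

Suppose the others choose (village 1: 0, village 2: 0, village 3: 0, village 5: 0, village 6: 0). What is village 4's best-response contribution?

0

Others' total = 0. Even contributing 50 gives 50 < 170: no benefit either way.
Best response: 0.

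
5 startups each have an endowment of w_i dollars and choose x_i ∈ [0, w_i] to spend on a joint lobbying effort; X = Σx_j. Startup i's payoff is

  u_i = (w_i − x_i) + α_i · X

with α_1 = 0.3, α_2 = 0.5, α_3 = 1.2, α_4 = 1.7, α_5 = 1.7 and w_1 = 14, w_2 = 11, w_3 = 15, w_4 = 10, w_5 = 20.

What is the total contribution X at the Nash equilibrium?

45

∂u_i/∂x_i = α_i − 1, so startup i contributes w_i if α_i > 1, else 0.
α_i > 1 for i ∈ {3, 4, 5}; NE contributions (0, 0, 15, 10, 20), X = 45.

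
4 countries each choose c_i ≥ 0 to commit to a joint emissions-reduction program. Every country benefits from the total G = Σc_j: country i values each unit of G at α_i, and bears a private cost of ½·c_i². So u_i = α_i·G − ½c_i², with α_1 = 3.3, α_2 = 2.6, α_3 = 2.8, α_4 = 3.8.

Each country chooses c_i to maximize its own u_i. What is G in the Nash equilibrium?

Country i's FOC: ∂u_i/∂c_i = α_i − c_i = 0, so c_i* = α_i.
NE contributions = (3.3, 2.6, 2.8, 3.8); G = 12.5.

12.5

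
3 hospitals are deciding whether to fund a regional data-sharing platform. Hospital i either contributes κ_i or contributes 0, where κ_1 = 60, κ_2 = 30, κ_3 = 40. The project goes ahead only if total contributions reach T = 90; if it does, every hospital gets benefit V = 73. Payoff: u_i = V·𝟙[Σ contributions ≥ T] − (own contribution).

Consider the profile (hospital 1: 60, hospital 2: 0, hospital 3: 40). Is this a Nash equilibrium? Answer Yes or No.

Yes

Total = 100 ≥ 90: provided.
Hospital 1 (pledges 60, payoff 13): dropping to 0 → total 40, payoff 0. No gain.
Hospital 2 (pledges 0, payoff 73): pledging 30 → total 130, payoff 43. No gain.
Hospital 3 (pledges 40, payoff 33): dropping to 0 → total 60, payoff 0. No gain.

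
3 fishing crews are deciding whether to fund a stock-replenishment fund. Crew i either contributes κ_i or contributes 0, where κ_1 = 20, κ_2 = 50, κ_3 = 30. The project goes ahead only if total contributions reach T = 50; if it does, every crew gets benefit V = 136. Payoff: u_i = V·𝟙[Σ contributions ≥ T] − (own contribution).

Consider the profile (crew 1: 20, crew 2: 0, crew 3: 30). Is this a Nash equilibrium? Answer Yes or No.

Total = 50 ≥ 50: provided.
Crew 1 (pledges 20, payoff 116): dropping to 0 → total 30, payoff 0. No gain.
Crew 2 (pledges 0, payoff 136): pledging 50 → total 100, payoff 86. No gain.
Crew 3 (pledges 30, payoff 106): dropping to 0 → total 20, payoff 0. No gain.

Yes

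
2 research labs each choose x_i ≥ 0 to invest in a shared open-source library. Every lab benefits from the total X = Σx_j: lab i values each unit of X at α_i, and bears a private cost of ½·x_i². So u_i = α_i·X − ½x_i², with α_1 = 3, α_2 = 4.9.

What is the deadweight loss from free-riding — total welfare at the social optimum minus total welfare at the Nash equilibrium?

16.505

Lab i's FOC: ∂u_i/∂x_i = α_i − x_i = 0, so x_i* = α_i.
NE contributions = (3, 4.9); X = 7.9.
W^NE = (Σα)·X − ½Σα_i² = 7.9² − ½·33.01 = 45.905.
Planner sets x_i = Σα_j = 7.9 for every i, so X^SO = 2·7.9 = 15.8.
W^SO = (Σα)·X^SO − ½·2·(Σα)² = (2/2)·7.9² = 62.41.
Deadweight loss = W^SO − W^NE = 16.505.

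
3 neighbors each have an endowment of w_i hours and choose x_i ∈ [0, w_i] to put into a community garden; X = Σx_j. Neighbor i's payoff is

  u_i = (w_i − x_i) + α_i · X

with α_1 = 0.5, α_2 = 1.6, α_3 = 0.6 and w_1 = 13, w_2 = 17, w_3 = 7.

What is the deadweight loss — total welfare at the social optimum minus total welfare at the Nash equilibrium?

∂u_i/∂x_i = α_i − 1, so neighbor i contributes w_i if α_i > 1, else 0.
α_i > 1 for i ∈ {2}; NE contributions (0, 17, 0), X = 17.
W^NE = Σw_i − X^NE + (Σα_i)·X^NE = 37 + 1.7·17 = 65.9.
Planner: ∂(Σu_j)/∂x_i = Σα_j − 1 = 1.7 > 0, so everyone contributes w_i; X^SO = 37, W^SO = 37 + 1.7·37 = 99.9.
Deadweight loss = 34.

34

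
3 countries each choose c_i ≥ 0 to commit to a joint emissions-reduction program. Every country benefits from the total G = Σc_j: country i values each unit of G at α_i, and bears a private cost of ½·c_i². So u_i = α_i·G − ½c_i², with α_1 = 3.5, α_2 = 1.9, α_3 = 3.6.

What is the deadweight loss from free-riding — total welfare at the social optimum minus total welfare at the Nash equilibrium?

54.91

Country i's FOC: ∂u_i/∂c_i = α_i − c_i = 0, so c_i* = α_i.
NE contributions = (3.5, 1.9, 3.6); G = 9.
W^NE = (Σα)·G − ½Σα_i² = 9² − ½·28.82 = 66.59.
Planner sets c_i = Σα_j = 9 for every i, so G^SO = 3·9 = 27.
W^SO = (Σα)·G^SO − ½·3·(Σα)² = (3/2)·9² = 121.5.
Deadweight loss = W^SO − W^NE = 54.91.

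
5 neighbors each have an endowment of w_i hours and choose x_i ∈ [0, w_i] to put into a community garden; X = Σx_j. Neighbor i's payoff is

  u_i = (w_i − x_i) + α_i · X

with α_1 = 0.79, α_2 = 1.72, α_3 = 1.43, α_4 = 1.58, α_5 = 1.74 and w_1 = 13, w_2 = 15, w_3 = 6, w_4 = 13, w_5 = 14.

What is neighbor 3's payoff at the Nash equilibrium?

∂u_i/∂x_i = α_i − 1, so neighbor i contributes w_i if α_i > 1, else 0.
α_i > 1 for i ∈ {2, 3, 4, 5}; NE contributions (0, 15, 6, 13, 14), X = 48.
u_3 = (6 − 6) + 1.43·48 = 68.64.

68.64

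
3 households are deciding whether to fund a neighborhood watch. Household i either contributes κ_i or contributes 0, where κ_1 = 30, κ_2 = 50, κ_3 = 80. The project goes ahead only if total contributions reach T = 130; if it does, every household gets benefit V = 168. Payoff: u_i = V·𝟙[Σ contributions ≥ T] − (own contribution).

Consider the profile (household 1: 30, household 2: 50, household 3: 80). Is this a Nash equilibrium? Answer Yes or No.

Total = 160 ≥ 130: provided.
Household 1 (pledges 30, payoff 138): dropping to 0 → total 130, payoff 168. Profitable deviation.

No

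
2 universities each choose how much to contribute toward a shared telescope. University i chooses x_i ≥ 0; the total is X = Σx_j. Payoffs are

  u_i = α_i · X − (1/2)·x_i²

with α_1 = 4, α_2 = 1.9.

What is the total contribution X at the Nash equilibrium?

5.9

University i's FOC: ∂u_i/∂x_i = α_i − x_i = 0, so x_i* = α_i.
NE contributions = (4, 1.9); X = 5.9.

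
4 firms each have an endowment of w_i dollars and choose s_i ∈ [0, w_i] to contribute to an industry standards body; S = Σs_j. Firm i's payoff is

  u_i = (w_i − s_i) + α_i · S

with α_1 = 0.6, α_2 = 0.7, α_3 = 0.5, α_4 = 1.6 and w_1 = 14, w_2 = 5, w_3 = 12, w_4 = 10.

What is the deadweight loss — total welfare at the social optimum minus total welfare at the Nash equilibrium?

∂u_i/∂s_i = α_i − 1, so firm i contributes w_i if α_i > 1, else 0.
α_i > 1 for i ∈ {4}; NE contributions (0, 0, 0, 10), S = 10.
W^NE = Σw_i − S^NE + (Σα_i)·S^NE = 41 + 2.4·10 = 65.
Planner: ∂(Σu_j)/∂s_i = Σα_j − 1 = 2.4 > 0, so everyone contributes w_i; S^SO = 41, W^SO = 41 + 2.4·41 = 139.4.
Deadweight loss = 74.4.

74.4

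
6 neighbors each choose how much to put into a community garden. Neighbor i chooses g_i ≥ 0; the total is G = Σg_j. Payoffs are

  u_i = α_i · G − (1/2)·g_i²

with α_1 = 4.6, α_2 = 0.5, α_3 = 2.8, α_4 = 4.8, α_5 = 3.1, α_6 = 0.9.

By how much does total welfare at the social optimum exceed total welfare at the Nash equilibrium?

589.135

Neighbor i's FOC: ∂u_i/∂g_i = α_i − g_i = 0, so g_i* = α_i.
NE contributions = (4.6, 0.5, 2.8, 4.8, 3.1, 0.9); G = 16.7.
W^NE = (Σα)·G − ½Σα_i² = 16.7² − ½·62.71 = 247.535.
Planner sets g_i = Σα_j = 16.7 for every i, so G^SO = 6·16.7 = 100.2.
W^SO = (Σα)·G^SO − ½·6·(Σα)² = (6/2)·16.7² = 836.67.
Deadweight loss = W^SO − W^NE = 589.135.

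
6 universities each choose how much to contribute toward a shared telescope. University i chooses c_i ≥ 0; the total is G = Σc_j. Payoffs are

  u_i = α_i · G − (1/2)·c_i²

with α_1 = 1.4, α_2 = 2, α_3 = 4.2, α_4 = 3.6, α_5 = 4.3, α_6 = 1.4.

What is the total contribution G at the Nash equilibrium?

16.9

University i's FOC: ∂u_i/∂c_i = α_i − c_i = 0, so c_i* = α_i.
NE contributions = (1.4, 2, 4.2, 3.6, 4.3, 1.4); G = 16.9.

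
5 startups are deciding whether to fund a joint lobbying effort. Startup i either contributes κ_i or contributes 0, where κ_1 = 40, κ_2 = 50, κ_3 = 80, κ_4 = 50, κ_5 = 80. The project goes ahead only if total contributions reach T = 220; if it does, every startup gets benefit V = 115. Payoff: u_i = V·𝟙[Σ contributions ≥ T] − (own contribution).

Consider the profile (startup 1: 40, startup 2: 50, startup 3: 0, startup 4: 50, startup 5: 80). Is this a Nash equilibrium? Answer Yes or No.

Total = 220 ≥ 220: provided.
Startup 1 (pledges 40, payoff 75): dropping to 0 → total 180, payoff 0. No gain.
Startup 2 (pledges 50, payoff 65): dropping to 0 → total 170, payoff 0. No gain.
Startup 3 (pledges 0, payoff 115): pledging 80 → total 300, payoff 35. No gain.
Startup 4 (pledges 50, payoff 65): dropping to 0 → total 170, payoff 0. No gain.
Startup 5 (pledges 80, payoff 35): dropping to 0 → total 140, payoff 0. No gain.

Yes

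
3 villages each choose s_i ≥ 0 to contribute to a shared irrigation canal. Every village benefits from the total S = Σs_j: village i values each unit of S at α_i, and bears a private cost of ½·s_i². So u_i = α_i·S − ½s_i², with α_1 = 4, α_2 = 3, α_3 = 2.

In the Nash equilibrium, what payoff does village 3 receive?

Village i's FOC: ∂u_i/∂s_i = α_i − s_i = 0, so s_i* = α_i.
NE contributions = (4, 3, 2); S = 9.
u_3 = α_3·S − ½·(s_3)² = 2·9 − ½·2² = 16.

16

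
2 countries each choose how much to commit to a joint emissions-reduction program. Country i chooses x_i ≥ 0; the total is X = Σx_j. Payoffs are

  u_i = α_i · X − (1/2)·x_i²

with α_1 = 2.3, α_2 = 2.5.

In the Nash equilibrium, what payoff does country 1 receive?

Country i's FOC: ∂u_i/∂x_i = α_i − x_i = 0, so x_i* = α_i.
NE contributions = (2.3, 2.5); X = 4.8.
u_1 = α_1·X − ½·(x_1)² = 2.3·4.8 − ½·2.3² = 8.395.

8.395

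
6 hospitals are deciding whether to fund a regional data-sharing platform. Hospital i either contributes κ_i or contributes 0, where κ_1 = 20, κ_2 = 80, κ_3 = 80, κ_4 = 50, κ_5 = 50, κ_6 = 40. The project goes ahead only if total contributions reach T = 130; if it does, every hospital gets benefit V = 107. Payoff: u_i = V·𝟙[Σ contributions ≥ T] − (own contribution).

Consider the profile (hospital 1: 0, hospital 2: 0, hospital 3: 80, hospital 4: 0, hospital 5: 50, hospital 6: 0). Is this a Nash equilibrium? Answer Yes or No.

Yes

Total = 130 ≥ 130: provided.
Hospital 1 (pledges 0, payoff 107): pledging 20 → total 150, payoff 87. No gain.
Hospital 2 (pledges 0, payoff 107): pledging 80 → total 210, payoff 27. No gain.
Hospital 3 (pledges 80, payoff 27): dropping to 0 → total 50, payoff 0. No gain.
Hospital 4 (pledges 0, payoff 107): pledging 50 → total 180, payoff 57. No gain.
Hospital 5 (pledges 50, payoff 57): dropping to 0 → total 80, payoff 0. No gain.
Hospital 6 (pledges 0, payoff 107): pledging 40 → total 170, payoff 67. No gain.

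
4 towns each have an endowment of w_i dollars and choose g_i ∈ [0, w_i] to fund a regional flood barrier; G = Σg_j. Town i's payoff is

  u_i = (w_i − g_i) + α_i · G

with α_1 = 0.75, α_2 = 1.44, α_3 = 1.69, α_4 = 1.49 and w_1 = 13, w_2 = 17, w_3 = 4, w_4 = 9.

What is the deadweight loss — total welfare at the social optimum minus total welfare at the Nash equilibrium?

∂u_i/∂g_i = α_i − 1, so town i contributes w_i if α_i > 1, else 0.
α_i > 1 for i ∈ {2, 3, 4}; NE contributions (0, 17, 4, 9), G = 30.
W^NE = Σw_i − G^NE + (Σα_i)·G^NE = 43 + 4.37·30 = 174.1.
Planner: ∂(Σu_j)/∂g_i = Σα_j − 1 = 4.37 > 0, so everyone contributes w_i; G^SO = 43, W^SO = 43 + 4.37·43 = 230.91.
Deadweight loss = 56.81.

56.81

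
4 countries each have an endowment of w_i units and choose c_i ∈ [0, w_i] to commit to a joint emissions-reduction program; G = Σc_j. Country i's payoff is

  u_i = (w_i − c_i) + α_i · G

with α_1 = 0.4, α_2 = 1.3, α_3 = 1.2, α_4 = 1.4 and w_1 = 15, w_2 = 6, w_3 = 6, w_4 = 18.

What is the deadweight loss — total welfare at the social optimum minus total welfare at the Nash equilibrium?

49.5

∂u_i/∂c_i = α_i − 1, so country i contributes w_i if α_i > 1, else 0.
α_i > 1 for i ∈ {2, 3, 4}; NE contributions (0, 6, 6, 18), G = 30.
W^NE = Σw_i − G^NE + (Σα_i)·G^NE = 45 + 3.3·30 = 144.
Planner: ∂(Σu_j)/∂c_i = Σα_j − 1 = 3.3 > 0, so everyone contributes w_i; G^SO = 45, W^SO = 45 + 3.3·45 = 193.5.
Deadweight loss = 49.5.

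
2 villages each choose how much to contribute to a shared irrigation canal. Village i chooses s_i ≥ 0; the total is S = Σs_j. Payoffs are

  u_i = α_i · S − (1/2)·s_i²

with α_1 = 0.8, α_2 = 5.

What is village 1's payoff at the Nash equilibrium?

Village i's FOC: ∂u_i/∂s_i = α_i − s_i = 0, so s_i* = α_i.
NE contributions = (0.8, 5); S = 5.8.
u_1 = α_1·S − ½·(s_1)² = 0.8·5.8 − ½·0.8² = 4.32.

4.32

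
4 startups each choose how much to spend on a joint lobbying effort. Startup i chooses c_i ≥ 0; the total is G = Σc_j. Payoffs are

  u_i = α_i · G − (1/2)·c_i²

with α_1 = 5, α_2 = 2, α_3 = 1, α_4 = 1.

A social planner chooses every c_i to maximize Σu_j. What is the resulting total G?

Planner FOC: ∂(Σu_j)/∂c_i = (Σα_j) − c_i = 0, so c_i^SO = Σα_j = 9 for every i; G^SO = 36.

36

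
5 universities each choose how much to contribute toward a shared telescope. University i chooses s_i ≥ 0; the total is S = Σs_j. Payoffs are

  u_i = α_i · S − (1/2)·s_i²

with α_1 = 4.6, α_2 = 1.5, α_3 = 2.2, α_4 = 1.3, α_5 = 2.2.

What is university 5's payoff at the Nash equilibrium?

University i's FOC: ∂u_i/∂s_i = α_i − s_i = 0, so s_i* = α_i.
NE contributions = (4.6, 1.5, 2.2, 1.3, 2.2); S = 11.8.
u_5 = α_5·S − ½·(s_5)² = 2.2·11.8 − ½·2.2² = 23.54.

23.54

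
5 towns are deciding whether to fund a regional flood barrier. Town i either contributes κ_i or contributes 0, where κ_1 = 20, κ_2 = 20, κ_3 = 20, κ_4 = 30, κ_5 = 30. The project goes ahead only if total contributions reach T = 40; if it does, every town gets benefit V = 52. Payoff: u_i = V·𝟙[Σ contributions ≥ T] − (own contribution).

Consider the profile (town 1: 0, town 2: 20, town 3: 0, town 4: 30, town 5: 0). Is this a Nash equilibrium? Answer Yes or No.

Total = 50 ≥ 40: provided.
Town 1 (pledges 0, payoff 52): pledging 20 → total 70, payoff 32. No gain.
Town 2 (pledges 20, payoff 32): dropping to 0 → total 30, payoff 0. No gain.
Town 3 (pledges 0, payoff 52): pledging 20 → total 70, payoff 32. No gain.
Town 4 (pledges 30, payoff 22): dropping to 0 → total 20, payoff 0. No gain.
Town 5 (pledges 0, payoff 52): pledging 30 → total 80, payoff 22. No gain.

Yes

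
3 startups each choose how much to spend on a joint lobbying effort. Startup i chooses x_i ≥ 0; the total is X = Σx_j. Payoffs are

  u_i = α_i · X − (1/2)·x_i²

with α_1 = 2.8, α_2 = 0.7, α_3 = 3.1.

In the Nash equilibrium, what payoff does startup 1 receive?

14.56

Startup i's FOC: ∂u_i/∂x_i = α_i − x_i = 0, so x_i* = α_i.
NE contributions = (2.8, 0.7, 3.1); X = 6.6.
u_1 = α_1·X − ½·(x_1)² = 2.8·6.6 − ½·2.8² = 14.56.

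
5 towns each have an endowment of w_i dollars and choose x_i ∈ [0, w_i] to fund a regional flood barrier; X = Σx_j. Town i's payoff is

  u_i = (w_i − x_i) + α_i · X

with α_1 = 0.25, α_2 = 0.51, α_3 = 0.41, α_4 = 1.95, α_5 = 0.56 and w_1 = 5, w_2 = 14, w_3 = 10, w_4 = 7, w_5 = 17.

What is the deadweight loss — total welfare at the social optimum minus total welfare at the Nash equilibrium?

123.28

∂u_i/∂x_i = α_i − 1, so town i contributes w_i if α_i > 1, else 0.
α_i > 1 for i ∈ {4}; NE contributions (0, 0, 0, 7, 0), X = 7.
W^NE = Σw_i − X^NE + (Σα_i)·X^NE = 53 + 2.68·7 = 71.76.
Planner: ∂(Σu_j)/∂x_i = Σα_j − 1 = 2.68 > 0, so everyone contributes w_i; X^SO = 53, W^SO = 53 + 2.68·53 = 195.04.
Deadweight loss = 123.28.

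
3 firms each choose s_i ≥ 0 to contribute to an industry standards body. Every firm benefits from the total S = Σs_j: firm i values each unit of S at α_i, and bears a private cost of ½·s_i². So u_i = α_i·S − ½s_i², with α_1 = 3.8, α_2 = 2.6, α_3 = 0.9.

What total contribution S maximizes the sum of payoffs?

Planner FOC: ∂(Σu_j)/∂s_i = (Σα_j) − s_i = 0, so s_i^SO = Σα_j = 7.3 for every i; S^SO = 21.9.

21.9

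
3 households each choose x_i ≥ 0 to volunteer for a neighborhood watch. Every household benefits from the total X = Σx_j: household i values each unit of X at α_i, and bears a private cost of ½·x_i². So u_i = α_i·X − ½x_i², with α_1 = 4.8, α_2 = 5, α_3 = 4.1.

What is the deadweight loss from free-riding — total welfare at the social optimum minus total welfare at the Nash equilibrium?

Household i's FOC: ∂u_i/∂x_i = α_i − x_i = 0, so x_i* = α_i.
NE contributions = (4.8, 5, 4.1); X = 13.9.
W^NE = (Σα)·X − ½Σα_i² = 13.9² − ½·64.85 = 160.785.
Planner sets x_i = Σα_j = 13.9 for every i, so X^SO = 3·13.9 = 41.7.
W^SO = (Σα)·X^SO − ½·3·(Σα)² = (3/2)·13.9² = 289.815.
Deadweight loss = W^SO − W^NE = 129.03.

129.03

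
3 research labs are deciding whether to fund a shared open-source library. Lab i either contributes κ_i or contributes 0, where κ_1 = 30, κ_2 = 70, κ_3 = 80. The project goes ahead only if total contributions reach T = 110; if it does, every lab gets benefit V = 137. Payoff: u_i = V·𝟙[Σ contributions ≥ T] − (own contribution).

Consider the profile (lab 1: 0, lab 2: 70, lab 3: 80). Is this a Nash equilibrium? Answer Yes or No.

Total = 150 ≥ 110: provided.
Lab 1 (pledges 0, payoff 137): pledging 30 → total 180, payoff 107. No gain.
Lab 2 (pledges 70, payoff 67): dropping to 0 → total 80, payoff 0. No gain.
Lab 3 (pledges 80, payoff 57): dropping to 0 → total 70, payoff 0. No gain.

Yes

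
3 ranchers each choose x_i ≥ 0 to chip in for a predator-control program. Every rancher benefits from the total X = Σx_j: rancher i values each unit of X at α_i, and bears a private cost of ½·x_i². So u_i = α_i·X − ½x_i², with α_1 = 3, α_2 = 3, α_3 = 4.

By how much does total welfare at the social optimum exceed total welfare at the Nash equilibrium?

Rancher i's FOC: ∂u_i/∂x_i = α_i − x_i = 0, so x_i* = α_i.
NE contributions = (3, 3, 4); X = 10.
W^NE = (Σα)·X − ½Σα_i² = 10² − ½·34 = 83.
Planner sets x_i = Σα_j = 10 for every i, so X^SO = 3·10 = 30.
W^SO = (Σα)·X^SO − ½·3·(Σα)² = (3/2)·10² = 150.
Deadweight loss = W^SO − W^NE = 67.

67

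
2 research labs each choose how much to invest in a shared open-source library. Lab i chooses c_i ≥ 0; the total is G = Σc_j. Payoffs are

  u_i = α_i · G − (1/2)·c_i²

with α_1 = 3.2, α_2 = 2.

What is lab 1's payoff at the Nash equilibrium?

11.52

Lab i's FOC: ∂u_i/∂c_i = α_i − c_i = 0, so c_i* = α_i.
NE contributions = (3.2, 2); G = 5.2.
u_1 = α_1·G − ½·(c_1)² = 3.2·5.2 − ½·3.2² = 11.52.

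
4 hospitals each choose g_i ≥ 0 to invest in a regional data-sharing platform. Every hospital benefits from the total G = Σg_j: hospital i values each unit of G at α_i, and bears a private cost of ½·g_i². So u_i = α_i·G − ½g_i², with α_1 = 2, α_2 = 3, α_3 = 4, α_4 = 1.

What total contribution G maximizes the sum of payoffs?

Planner FOC: ∂(Σu_j)/∂g_i = (Σα_j) − g_i = 0, so g_i^SO = Σα_j = 10 for every i; G^SO = 40.

40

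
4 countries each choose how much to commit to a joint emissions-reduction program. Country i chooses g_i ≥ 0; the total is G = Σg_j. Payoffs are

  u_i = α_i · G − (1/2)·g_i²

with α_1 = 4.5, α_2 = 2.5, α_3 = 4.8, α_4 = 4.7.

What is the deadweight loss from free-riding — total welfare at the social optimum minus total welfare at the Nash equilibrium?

Country i's FOC: ∂u_i/∂g_i = α_i − g_i = 0, so g_i* = α_i.
NE contributions = (4.5, 2.5, 4.8, 4.7); G = 16.5.
W^NE = (Σα)·G − ½Σα_i² = 16.5² − ½·71.63 = 236.435.
Planner sets g_i = Σα_j = 16.5 for every i, so G^SO = 4·16.5 = 66.
W^SO = (Σα)·G^SO − ½·4·(Σα)² = (4/2)·16.5² = 544.5.
Deadweight loss = W^SO − W^NE = 308.065.

308.065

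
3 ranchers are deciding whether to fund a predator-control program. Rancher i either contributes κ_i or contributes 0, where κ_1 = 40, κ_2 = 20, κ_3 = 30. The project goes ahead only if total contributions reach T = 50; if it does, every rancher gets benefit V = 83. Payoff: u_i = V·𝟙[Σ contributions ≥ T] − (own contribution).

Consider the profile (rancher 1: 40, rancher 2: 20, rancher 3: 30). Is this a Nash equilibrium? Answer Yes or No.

No

Total = 90 ≥ 50: provided.
Rancher 1 (pledges 40, payoff 43): dropping to 0 → total 50, payoff 83. Profitable deviation.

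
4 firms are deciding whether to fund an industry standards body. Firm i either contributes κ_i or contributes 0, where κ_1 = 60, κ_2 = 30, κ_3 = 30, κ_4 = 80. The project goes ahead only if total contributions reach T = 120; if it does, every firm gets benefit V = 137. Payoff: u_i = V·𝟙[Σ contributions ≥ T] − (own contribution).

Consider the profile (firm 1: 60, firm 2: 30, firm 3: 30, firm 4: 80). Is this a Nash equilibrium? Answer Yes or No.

No

Total = 200 ≥ 120: provided.
Firm 1 (pledges 60, payoff 77): dropping to 0 → total 140, payoff 137. Profitable deviation.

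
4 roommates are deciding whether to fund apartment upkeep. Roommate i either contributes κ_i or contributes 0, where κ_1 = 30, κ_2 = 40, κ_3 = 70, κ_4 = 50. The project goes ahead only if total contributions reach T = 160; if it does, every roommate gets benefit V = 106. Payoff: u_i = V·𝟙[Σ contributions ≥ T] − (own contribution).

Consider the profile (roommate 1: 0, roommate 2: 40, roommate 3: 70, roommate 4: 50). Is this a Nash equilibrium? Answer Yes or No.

Total = 160 ≥ 160: provided.
Roommate 1 (pledges 0, payoff 106): pledging 30 → total 190, payoff 76. No gain.
Roommate 2 (pledges 40, payoff 66): dropping to 0 → total 120, payoff 0. No gain.
Roommate 3 (pledges 70, payoff 36): dropping to 0 → total 90, payoff 0. No gain.
Roommate 4 (pledges 50, payoff 56): dropping to 0 → total 110, payoff 0. No gain.

Yes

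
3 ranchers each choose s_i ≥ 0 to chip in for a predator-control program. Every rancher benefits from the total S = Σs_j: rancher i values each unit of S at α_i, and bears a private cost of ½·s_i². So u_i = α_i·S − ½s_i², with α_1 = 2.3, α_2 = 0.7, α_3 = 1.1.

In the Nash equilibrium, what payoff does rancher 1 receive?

6.785

Rancher i's FOC: ∂u_i/∂s_i = α_i − s_i = 0, so s_i* = α_i.
NE contributions = (2.3, 0.7, 1.1); S = 4.1.
u_1 = α_1·S − ½·(s_1)² = 2.3·4.1 − ½·2.3² = 6.785.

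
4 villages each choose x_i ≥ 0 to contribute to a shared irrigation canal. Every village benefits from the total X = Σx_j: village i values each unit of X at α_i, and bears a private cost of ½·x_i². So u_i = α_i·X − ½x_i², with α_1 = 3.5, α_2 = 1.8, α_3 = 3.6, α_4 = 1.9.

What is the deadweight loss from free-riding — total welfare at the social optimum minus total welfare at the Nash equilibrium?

Village i's FOC: ∂u_i/∂x_i = α_i − x_i = 0, so x_i* = α_i.
NE contributions = (3.5, 1.8, 3.6, 1.9); X = 10.8.
W^NE = (Σα)·X − ½Σα_i² = 10.8² − ½·32.06 = 100.61.
Planner sets x_i = Σα_j = 10.8 for every i, so X^SO = 4·10.8 = 43.2.
W^SO = (Σα)·X^SO − ½·4·(Σα)² = (4/2)·10.8² = 233.28.
Deadweight loss = W^SO − W^NE = 132.67.

132.67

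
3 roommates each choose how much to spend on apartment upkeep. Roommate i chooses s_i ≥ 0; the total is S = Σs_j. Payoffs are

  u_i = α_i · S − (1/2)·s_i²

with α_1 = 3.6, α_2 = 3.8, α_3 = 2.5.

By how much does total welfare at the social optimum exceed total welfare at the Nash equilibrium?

65.83

Roommate i's FOC: ∂u_i/∂s_i = α_i − s_i = 0, so s_i* = α_i.
NE contributions = (3.6, 3.8, 2.5); S = 9.9.
W^NE = (Σα)·S − ½Σα_i² = 9.9² − ½·33.65 = 81.185.
Planner sets s_i = Σα_j = 9.9 for every i, so S^SO = 3·9.9 = 29.7.
W^SO = (Σα)·S^SO − ½·3·(Σα)² = (3/2)·9.9² = 147.015.
Deadweight loss = W^SO − W^NE = 65.83.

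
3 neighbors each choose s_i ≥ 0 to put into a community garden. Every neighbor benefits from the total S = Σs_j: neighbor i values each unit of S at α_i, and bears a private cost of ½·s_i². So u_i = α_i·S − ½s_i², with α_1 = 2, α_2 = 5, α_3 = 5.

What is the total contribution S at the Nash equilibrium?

Neighbor i's FOC: ∂u_i/∂s_i = α_i − s_i = 0, so s_i* = α_i.
NE contributions = (2, 5, 5); S = 12.

12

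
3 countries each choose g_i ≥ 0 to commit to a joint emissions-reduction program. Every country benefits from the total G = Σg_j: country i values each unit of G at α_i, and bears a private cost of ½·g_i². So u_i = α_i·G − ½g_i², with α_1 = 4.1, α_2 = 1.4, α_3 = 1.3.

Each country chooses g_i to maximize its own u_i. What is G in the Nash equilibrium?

Country i's FOC: ∂u_i/∂g_i = α_i − g_i = 0, so g_i* = α_i.
NE contributions = (4.1, 1.4, 1.3); G = 6.8.

6.8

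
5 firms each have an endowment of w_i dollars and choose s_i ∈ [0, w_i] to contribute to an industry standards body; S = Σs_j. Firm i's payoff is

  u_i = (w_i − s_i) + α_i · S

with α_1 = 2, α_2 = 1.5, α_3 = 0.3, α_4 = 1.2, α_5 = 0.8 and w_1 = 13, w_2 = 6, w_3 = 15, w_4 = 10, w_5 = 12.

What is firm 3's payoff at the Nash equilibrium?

23.7

∂u_i/∂s_i = α_i − 1, so firm i contributes w_i if α_i > 1, else 0.
α_i > 1 for i ∈ {1, 2, 4}; NE contributions (13, 6, 0, 10, 0), S = 29.
u_3 = (15 − 0) + 0.3·29 = 23.7.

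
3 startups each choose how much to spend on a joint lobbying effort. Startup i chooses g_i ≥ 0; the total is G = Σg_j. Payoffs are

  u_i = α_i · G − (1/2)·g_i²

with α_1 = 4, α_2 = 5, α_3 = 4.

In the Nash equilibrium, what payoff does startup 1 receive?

Startup i's FOC: ∂u_i/∂g_i = α_i − g_i = 0, so g_i* = α_i.
NE contributions = (4, 5, 4); G = 13.
u_1 = α_1·G − ½·(g_1)² = 4·13 − ½·4² = 44.

44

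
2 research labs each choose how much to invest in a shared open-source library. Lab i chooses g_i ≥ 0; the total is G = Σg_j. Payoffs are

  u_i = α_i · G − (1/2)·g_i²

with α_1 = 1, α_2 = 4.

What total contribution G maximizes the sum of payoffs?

10

Planner FOC: ∂(Σu_j)/∂g_i = (Σα_j) − g_i = 0, so g_i^SO = Σα_j = 5 for every i; G^SO = 10.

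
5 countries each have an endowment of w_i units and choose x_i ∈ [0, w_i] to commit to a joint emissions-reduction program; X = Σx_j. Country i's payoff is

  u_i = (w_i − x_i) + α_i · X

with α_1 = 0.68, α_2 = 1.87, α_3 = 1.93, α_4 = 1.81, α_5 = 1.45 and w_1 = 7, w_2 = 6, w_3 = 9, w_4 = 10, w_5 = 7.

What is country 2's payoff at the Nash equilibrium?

∂u_i/∂x_i = α_i − 1, so country i contributes w_i if α_i > 1, else 0.
α_i > 1 for i ∈ {2, 3, 4, 5}; NE contributions (0, 6, 9, 10, 7), X = 32.
u_2 = (6 − 6) + 1.87·32 = 59.84.

59.84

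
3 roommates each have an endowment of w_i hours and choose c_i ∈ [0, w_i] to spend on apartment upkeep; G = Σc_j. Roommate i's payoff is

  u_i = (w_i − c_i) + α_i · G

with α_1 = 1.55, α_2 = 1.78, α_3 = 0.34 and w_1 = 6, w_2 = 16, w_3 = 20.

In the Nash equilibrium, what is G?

∂u_i/∂c_i = α_i − 1, so roommate i contributes w_i if α_i > 1, else 0.
α_i > 1 for i ∈ {1, 2}; NE contributions (6, 16, 0), G = 22.

22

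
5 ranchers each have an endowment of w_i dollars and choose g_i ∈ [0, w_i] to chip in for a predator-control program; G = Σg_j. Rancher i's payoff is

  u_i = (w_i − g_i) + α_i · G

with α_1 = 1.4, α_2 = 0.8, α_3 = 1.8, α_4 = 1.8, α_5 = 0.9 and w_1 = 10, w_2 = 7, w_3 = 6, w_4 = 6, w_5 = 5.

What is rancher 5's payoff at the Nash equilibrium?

∂u_i/∂g_i = α_i − 1, so rancher i contributes w_i if α_i > 1, else 0.
α_i > 1 for i ∈ {1, 3, 4}; NE contributions (10, 0, 6, 6, 0), G = 22.
u_5 = (5 − 0) + 0.9·22 = 24.8.

24.8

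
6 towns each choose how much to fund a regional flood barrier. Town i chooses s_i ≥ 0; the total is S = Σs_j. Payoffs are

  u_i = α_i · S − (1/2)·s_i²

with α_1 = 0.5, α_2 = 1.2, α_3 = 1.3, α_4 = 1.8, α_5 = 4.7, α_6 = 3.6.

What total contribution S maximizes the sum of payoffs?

78.6

Planner FOC: ∂(Σu_j)/∂s_i = (Σα_j) − s_i = 0, so s_i^SO = Σα_j = 13.1 for every i; S^SO = 78.6.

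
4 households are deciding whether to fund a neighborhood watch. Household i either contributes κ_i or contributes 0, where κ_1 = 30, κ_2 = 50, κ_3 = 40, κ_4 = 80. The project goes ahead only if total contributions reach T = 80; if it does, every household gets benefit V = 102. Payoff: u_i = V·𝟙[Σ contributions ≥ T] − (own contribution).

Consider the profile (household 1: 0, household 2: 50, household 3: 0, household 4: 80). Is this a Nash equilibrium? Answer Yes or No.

No

Total = 130 ≥ 80: provided.
Household 1 (pledges 0, payoff 102): pledging 30 → total 160, payoff 72. No gain.
Household 2 (pledges 50, payoff 52): dropping to 0 → total 80, payoff 102. Profitable deviation.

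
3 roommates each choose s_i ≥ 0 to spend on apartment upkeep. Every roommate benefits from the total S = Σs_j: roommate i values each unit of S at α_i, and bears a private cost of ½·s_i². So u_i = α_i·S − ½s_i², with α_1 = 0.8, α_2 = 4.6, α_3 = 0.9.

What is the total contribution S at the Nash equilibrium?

6.3

Roommate i's FOC: ∂u_i/∂s_i = α_i − s_i = 0, so s_i* = α_i.
NE contributions = (0.8, 4.6, 0.9); S = 6.3.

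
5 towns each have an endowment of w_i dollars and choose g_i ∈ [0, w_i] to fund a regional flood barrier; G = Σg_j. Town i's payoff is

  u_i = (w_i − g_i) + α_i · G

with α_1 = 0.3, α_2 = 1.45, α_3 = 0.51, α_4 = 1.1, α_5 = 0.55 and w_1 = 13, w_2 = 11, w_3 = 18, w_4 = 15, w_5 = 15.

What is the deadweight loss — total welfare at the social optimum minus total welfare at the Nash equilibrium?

133.86

∂u_i/∂g_i = α_i − 1, so town i contributes w_i if α_i > 1, else 0.
α_i > 1 for i ∈ {2, 4}; NE contributions (0, 11, 0, 15, 0), G = 26.
W^NE = Σw_i − G^NE + (Σα_i)·G^NE = 72 + 2.91·26 = 147.66.
Planner: ∂(Σu_j)/∂g_i = Σα_j − 1 = 2.91 > 0, so everyone contributes w_i; G^SO = 72, W^SO = 72 + 2.91·72 = 281.52.
Deadweight loss = 133.86.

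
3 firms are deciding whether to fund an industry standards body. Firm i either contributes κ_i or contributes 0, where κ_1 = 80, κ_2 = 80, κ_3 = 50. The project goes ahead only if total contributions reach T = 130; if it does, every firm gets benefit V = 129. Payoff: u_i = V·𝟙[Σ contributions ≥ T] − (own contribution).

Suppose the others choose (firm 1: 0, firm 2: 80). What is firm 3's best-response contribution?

50

Others' total = 80. Contributing 50 brings total to 130 ≥ 130: gain V − κ_3 = 79.
Best response: 50.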